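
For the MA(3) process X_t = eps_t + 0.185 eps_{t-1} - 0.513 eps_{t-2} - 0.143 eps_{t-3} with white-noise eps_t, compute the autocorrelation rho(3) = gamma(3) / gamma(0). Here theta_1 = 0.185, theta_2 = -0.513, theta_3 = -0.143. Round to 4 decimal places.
\rho(3) = -0.1085

For an MA(q) process with theta_0 = 1, the autocovariance is
  gamma(k) = sigma^2 * sum_{i=0..q-k} theta_i * theta_{i+k},
and rho(k) = gamma(k) / gamma(0). Sigma^2 cancels.
  numerator   = (1)*(-0.143) = -0.143.
  denominator = (1)^2 + (0.185)^2 + (-0.513)^2 + (-0.143)^2 = 1.317843.
  rho(3) = -0.143 / 1.317843 = -0.1085.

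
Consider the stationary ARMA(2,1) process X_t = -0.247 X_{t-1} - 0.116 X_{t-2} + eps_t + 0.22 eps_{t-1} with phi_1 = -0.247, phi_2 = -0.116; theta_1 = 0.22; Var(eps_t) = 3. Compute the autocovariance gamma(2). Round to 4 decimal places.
\gamma(2) = -0.3326

Multiply the model equation by X_{t-k} and take expectations. With theta_0 = psi_0 = 1 and psi_j the MA(infinity) weights, this gives
  gamma(k) - sum_i phi_i gamma(k-i) = c_k,
  c_k = sigma^2 * sum_{j=k..q} theta_j psi_{j-k}   (c_k = 0 for k > q),
using gamma(-m) = gamma(m).
psi-weights needed (psi_j = theta_j + sum_i phi_i psi_{j-i}):
  psi_1 = theta_1 + phi_1 = 0.22 + (-0.247) = -0.027
Right-hand sides:
  c_0 = sigma^2 (1 + theta_1 psi_1) = 3 * (1 + (0.22)(-0.027)) = 3 * 0.99406 = 2.98218
  c_1 = sigma^2 theta_1 = 3 * (0.22) = 0.66
  c_2 = 0
Equations for k = 0, 1, 2 (AR order 2, c_2 = 0):
  (E0) gamma(0) = phi_1 gamma(1) + phi_2 gamma(2) + c_0
  (E1) gamma(1) = phi_1 gamma(0) + phi_2 gamma(1) + c_1
  (E2) gamma(2) = phi_1 gamma(1) + phi_2 gamma(0)
From (E1): gamma(1) = A gamma(0) + B with
  A = phi_1 / (1 - phi_2) = -0.247 / 1.116 = -0.221326,   B = c_1 / (1 - phi_2) = 0.66 / 1.116 = 0.591398.
Insert (E2) into (E0): gamma(0) (1 - phi_2^2) = phi_1 (1 + phi_2) gamma(1) + c_0.
  phi_1 (1 + phi_2) = (-0.247)(0.884) = -0.218348,   1 - phi_2^2 = 0.986544.
Replace gamma(1) by A gamma(0) + B and collect gamma(0):
  gamma(0) [0.986544 - (-0.218348)(-0.221326)] = (-0.218348)(0.591398) + 2.98218
  gamma(0) * 0.938218 = 2.853049
  gamma(0) = 2.853049 / 0.938218 = 3.040924.
  gamma(1) = A gamma(0) + B = (-0.221326)(3.040924) + (0.591398) = -0.081638.
  gamma(2) = phi_1 gamma(1) + phi_2 gamma(0) = (-0.247)(-0.081638) + (-0.116)(3.040924) = -0.332583.
Therefore gamma(2) = -0.3326 (to 4 decimal places).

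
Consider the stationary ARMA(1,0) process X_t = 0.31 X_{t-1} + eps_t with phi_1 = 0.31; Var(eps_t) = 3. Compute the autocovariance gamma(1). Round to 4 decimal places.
\gamma(1) = 1.0289

Multiply the model equation by X_{t-k} and take expectations. With theta_0 = psi_0 = 1 and psi_j the MA(infinity) weights, this gives
  gamma(k) - sum_i phi_i gamma(k-i) = c_k,
  c_k = sigma^2 * sum_{j=k..q} theta_j psi_{j-k}   (c_k = 0 for k > q),
using gamma(-m) = gamma(m).
Pure AR (q = 0): c_0 = sigma^2 = 3, c_k = 0 for k >= 1.
Equations for k = 0 and k = 1 (AR order 1):
  gamma(0) = phi_1 gamma(1) + c_0
  gamma(1) = phi_1 gamma(0) + c_1
Substituting the second into the first: gamma(0) (1 - phi_1^2) = c_0 + phi_1 c_1, so
  gamma(0) = c_0 / (1 - phi_1^2) = 3 / (1 - (0.31)^2) = 3 / 0.9039 = 3.318951.
  gamma(1) = phi_1 gamma(0) = (0.31)(3.318951) = 1.028875.
Therefore gamma(1) = 1.0289 (to 4 decimal places).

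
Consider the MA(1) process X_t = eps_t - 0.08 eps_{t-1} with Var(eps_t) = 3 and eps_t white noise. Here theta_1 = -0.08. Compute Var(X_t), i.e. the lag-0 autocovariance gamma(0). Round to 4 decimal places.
\gamma(0) = 3.0192

For an MA(q) process X_t = eps_t + sum_i theta_i eps_{t-i} with
Var(eps_t) = sigma^2, the variance is
  gamma(0) = sigma^2 * (1 + sum_i theta_i^2).
  sum_i theta_i^2 = (-0.08)^2 = 0.0064.
  gamma(0) = 3 * (1 + 0.0064) = 3 * 1.0064 = 3.0192.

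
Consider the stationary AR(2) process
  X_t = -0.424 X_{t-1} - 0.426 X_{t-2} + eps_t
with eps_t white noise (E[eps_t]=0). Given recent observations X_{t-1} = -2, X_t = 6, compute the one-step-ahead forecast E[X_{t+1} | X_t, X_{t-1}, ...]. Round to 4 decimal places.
E[X_{t+1} \mid \mathcal F_t] = -1.6920

For an AR(p) model X_t = c + sum_i phi_i X_{t-i} + eps_t, the
one-step-ahead conditional mean is
  E[X_{t+1} | X_t, ...] = c + sum_i phi_i X_{t+1-i}.
Substitute known values:
  E[X_{t+1} | ...] = (-0.424) * (6) + (-0.426) * (-2)
                   = -1.6920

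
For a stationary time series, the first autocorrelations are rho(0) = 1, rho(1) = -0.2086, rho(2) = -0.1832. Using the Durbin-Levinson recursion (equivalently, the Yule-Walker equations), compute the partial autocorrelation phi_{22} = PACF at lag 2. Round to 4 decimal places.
\phi_{22} = -0.2370

The PACF at lag k is phi_{kk}, the last component of the solution
to the Yule-Walker system G_k phi = r_k where
  (G_k)_{ij} = rho(|i - j|), (r_k)_i = rho(i), i,j = 1..k.
Equivalently, Durbin-Levinson gives phi_{kk} iteratively:
  phi_{11} = rho(1)
  phi_{kk} = [rho(k) - sum_{j=1..k-1} phi_{k-1,j} rho(k-j)]
            / [1 - sum_{j=1..k-1} phi_{k-1,j} rho(j)],
  phi_{k,j} = phi_{k-1,j} - phi_{kk} phi_{k-1,k-j},  j = 1..k-1.
Step k = 1:
  phi_11 = rho(1) = -0.2086.
Step k = 2:
  phi_22 = [rho(2) - phi_11 rho(1)] / [1 - phi_11 rho(1)] = [-0.1832 - (-0.2086)(-0.2086)] / [1 - (-0.2086)(-0.2086)]
         = -0.22671396 / 0.95648604 = -0.237.
Therefore phi_{22} = -0.2370.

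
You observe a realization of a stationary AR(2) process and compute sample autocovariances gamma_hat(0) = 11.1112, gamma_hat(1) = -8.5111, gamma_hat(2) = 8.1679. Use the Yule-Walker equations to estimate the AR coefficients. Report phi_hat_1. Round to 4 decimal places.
\hat\phi_{1} = -0.4910

The Yule-Walker equations for an AR(p) process read, in matrix form,
  Gamma_p phi = r_p,   with   (Gamma_p)_{ij} = gamma(|i - j|),
                       (r_p)_i = gamma(i),   i,j = 1..p.
Substitute the sample gammas (Toeplitz matrix and right-hand side of size 2):
  Gamma_p = [[11.1112, -8.5111], [-8.5111, 11.1112]]
  r_p     = [-8.5111, 8.1679]
Written out:
  11.1112 phi_1 - 8.5111 phi_2 = -8.5111
  -8.5111 phi_1 + 11.1112 phi_2 = 8.1679
Solve by Cramer's rule:
  det = gamma(0)^2 - gamma(1)^2 = (11.1112)^2 - (-8.5111)^2 = 123.45876544 - 72.43882321 = 51.01994223
  phi_hat_1 = [gamma(1) gamma(0) - gamma(1) gamma(2)] / det = [(-8.5111)(11.1112) - (-8.5111)(8.1679)] / 51.01994223 = -25.05072063 / 51.01994223 = -0.491
  phi_hat_2 = [gamma(0) gamma(2) - gamma(1)^2] / det = [(11.1112)(8.1679) - (-8.5111)^2] / 51.01994223 = 18.31634727 / 51.01994223 = 0.359
So phi_hat = [-0.4910, 0.3590].
Therefore phi_hat_1 = -0.4910.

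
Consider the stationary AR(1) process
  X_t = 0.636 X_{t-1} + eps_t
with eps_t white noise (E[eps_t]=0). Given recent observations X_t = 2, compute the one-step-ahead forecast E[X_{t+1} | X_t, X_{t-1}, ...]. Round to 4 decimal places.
E[X_{t+1} \mid \mathcal F_t] = 1.2720

For an AR(p) model X_t = c + sum_i phi_i X_{t-i} + eps_t, the
one-step-ahead conditional mean is
  E[X_{t+1} | X_t, ...] = c + sum_i phi_i X_{t+1-i}.
Substitute known values:
  E[X_{t+1} | ...] = (0.636) * (2)
                   = 1.2720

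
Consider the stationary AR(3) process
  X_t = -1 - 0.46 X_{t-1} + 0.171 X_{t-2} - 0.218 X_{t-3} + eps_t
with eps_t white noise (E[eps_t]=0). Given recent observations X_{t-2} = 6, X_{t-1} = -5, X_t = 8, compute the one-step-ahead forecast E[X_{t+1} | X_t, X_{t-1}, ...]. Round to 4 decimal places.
E[X_{t+1} \mid \mathcal F_t] = -6.8430

For an AR(p) model X_t = c + sum_i phi_i X_{t-i} + eps_t, the
one-step-ahead conditional mean is
  E[X_{t+1} | X_t, ...] = c + sum_i phi_i X_{t+1-i}.
Substitute known values:
  E[X_{t+1} | ...] = -1 + (-0.46) * (8) + (0.171) * (-5) + (-0.218) * (6)
                   = -6.8430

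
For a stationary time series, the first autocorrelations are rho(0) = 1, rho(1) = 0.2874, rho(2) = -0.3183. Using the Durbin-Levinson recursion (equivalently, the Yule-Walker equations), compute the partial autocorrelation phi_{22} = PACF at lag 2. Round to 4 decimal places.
\phi_{22} = -0.4370

The PACF at lag k is phi_{kk}, the last component of the solution
to the Yule-Walker system G_k phi = r_k where
  (G_k)_{ij} = rho(|i - j|), (r_k)_i = rho(i), i,j = 1..k.
Equivalently, Durbin-Levinson gives phi_{kk} iteratively:
  phi_{11} = rho(1)
  phi_{kk} = [rho(k) - sum_{j=1..k-1} phi_{k-1,j} rho(k-j)]
            / [1 - sum_{j=1..k-1} phi_{k-1,j} rho(j)],
  phi_{k,j} = phi_{k-1,j} - phi_{kk} phi_{k-1,k-j},  j = 1..k-1.
Step k = 1:
  phi_11 = rho(1) = 0.2874.
Step k = 2:
  phi_22 = [rho(2) - phi_11 rho(1)] / [1 - phi_11 rho(1)] = [-0.3183 - (0.2874)(0.2874)] / [1 - (0.2874)(0.2874)]
         = -0.40089876 / 0.91740124 = -0.437.
Therefore phi_{22} = -0.4370.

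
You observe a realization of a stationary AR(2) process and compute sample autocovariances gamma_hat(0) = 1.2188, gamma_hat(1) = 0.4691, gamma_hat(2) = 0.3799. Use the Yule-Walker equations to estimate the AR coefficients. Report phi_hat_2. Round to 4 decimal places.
\hat\phi_{2} = 0.1920

The Yule-Walker equations for an AR(p) process read, in matrix form,
  Gamma_p phi = r_p,   with   (Gamma_p)_{ij} = gamma(|i - j|),
                       (r_p)_i = gamma(i),   i,j = 1..p.
Substitute the sample gammas (Toeplitz matrix and right-hand side of size 2):
  Gamma_p = [[1.2188, 0.4691], [0.4691, 1.2188]]
  r_p     = [0.4691, 0.3799]
Written out:
  1.2188 phi_1 + 0.4691 phi_2 = 0.4691
  0.4691 phi_1 + 1.2188 phi_2 = 0.3799
Solve by Cramer's rule:
  det = gamma(0)^2 - gamma(1)^2 = (1.2188)^2 - (0.4691)^2 = 1.48547344 - 0.22005481 = 1.26541863
  phi_hat_1 = [gamma(1) gamma(0) - gamma(1) gamma(2)] / det = [(0.4691)(1.2188) - (0.4691)(0.3799)] / 1.26541863 = 0.39352799 / 1.26541863 = 0.311
  phi_hat_2 = [gamma(0) gamma(2) - gamma(1)^2] / det = [(1.2188)(0.3799) - (0.4691)^2] / 1.26541863 = 0.24296731 / 1.26541863 = 0.192
So phi_hat = [0.3110, 0.1920].
Therefore phi_hat_2 = 0.1920.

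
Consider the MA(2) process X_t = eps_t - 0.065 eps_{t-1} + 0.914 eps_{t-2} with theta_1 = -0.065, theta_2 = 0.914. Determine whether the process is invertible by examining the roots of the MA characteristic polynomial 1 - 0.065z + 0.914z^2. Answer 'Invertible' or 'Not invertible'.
\text{Invertible}

The MA(q) characteristic polynomial is P(z) = 1 - 0.065z + 0.914z^2.
Invertibility requires all roots to lie outside the unit circle, i.e. |z| > 1 for every root.
Set 1 + (-0.065) z + (0.914) z^2 = 0, i.e. a z^2 + b z + c = 0 with a = 0.914, b = -0.065, c = 1.
Discriminant D = b^2 - 4ac = (-0.065)^2 - 4*(0.914)*1 = 0.004225 - (3.656) = -3.651775.
D < 0, so the roots are the complex-conjugate pair z = (-b +/- i sqrt(-D)) / (2a) = 0.0356 +/- 1.0454i.
For a conjugate pair |z|^2 = z * conj(z) = (product of roots) = c/a = 1/(0.914) = 1.094092, so |z| = sqrt(1.094092) = 1.046 for both roots.
Moduli of all roots: 1.0460, 1.0460.
All moduli strictly greater than 1? Yes.
Verdict: Invertible.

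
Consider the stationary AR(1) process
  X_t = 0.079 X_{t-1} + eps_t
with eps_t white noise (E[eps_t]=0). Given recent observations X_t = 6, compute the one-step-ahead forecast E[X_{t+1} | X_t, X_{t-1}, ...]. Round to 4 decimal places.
E[X_{t+1} \mid \mathcal F_t] = 0.4740

For an AR(p) model X_t = c + sum_i phi_i X_{t-i} + eps_t, the
one-step-ahead conditional mean is
  E[X_{t+1} | X_t, ...] = c + sum_i phi_i X_{t+1-i}.
Substitute known values:
  E[X_{t+1} | ...] = (0.079) * (6)
                   = 0.4740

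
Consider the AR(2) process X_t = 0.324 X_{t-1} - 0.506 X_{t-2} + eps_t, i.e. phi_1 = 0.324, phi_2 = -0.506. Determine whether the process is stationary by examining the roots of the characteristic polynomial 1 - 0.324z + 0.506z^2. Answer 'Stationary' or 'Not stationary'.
\text{Stationary}

The AR(p) characteristic polynomial is P(z) = 1 - 0.324z + 0.506z^2.
Stationarity requires all roots to lie outside the unit circle, i.e. |z| > 1 for every root.
Set 1 + (-0.324) z + (0.506) z^2 = 0, i.e. a z^2 + b z + c = 0 with a = 0.506, b = -0.324, c = 1.
Discriminant D = b^2 - 4ac = (-0.324)^2 - 4*(0.506)*1 = 0.104976 - (2.024) = -1.919024.
D < 0, so the roots are the complex-conjugate pair z = (-b +/- i sqrt(-D)) / (2a) = 0.3202 +/- 1.3689i.
For a conjugate pair |z|^2 = z * conj(z) = (product of roots) = c/a = 1/(0.506) = 1.976285, so |z| = sqrt(1.976285) = 1.4058 for both roots.
Moduli of all roots: 1.4058, 1.4058.
All moduli strictly greater than 1? Yes.
Verdict: Stationary.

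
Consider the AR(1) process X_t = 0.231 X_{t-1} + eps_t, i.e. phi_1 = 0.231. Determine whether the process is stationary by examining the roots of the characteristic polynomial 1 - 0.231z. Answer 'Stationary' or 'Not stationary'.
\text{Stationary}

The AR(p) characteristic polynomial is P(z) = 1 - 0.231z.
Stationarity requires all roots to lie outside the unit circle, i.e. |z| > 1 for every root.
This is linear in z: 1 + (-0.231) z = 0  =>  z = -1/(-0.231) = 4.329004,  |z| = 4.329004.
Moduli of all roots: 4.3290.
All moduli strictly greater than 1? Yes.
Verdict: Stationary.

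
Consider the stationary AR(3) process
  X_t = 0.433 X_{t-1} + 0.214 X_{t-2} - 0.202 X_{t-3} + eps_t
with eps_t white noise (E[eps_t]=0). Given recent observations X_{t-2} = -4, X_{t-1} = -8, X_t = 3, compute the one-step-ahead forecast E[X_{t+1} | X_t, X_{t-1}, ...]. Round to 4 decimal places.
E[X_{t+1} \mid \mathcal F_t] = 0.3950

For an AR(p) model X_t = c + sum_i phi_i X_{t-i} + eps_t, the
one-step-ahead conditional mean is
  E[X_{t+1} | X_t, ...] = c + sum_i phi_i X_{t+1-i}.
Substitute known values:
  E[X_{t+1} | ...] = (0.433) * (3) + (0.214) * (-8) + (-0.202) * (-4)
                   = 0.3950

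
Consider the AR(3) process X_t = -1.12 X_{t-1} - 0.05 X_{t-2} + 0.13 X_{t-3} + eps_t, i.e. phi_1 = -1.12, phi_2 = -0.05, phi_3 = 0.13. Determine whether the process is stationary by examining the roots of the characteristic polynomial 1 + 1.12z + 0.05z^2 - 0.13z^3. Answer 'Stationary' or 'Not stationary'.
\text{Stationary}

The AR(p) characteristic polynomial is P(z) = 1 + 1.12z + 0.05z^2 - 0.13z^3.
Stationarity requires all roots to lie outside the unit circle, i.e. |z| > 1 for every root.
Degree 3: look for a simple real root z0 first, then factor out (1 - z/z0) and solve the remaining quadratic.
Testing z0 = -2: P(-2) = 1 + (1.12)(-2) + (0.05)(-2)^2 + (-0.13)(-2)^3
  = 1 + (-2.24) + (0.2) + (1.04) = 0.  So z_0 = -2 is a root, |z_0| = 2.
Divide out the factor (1 + 0.5 z) = (1 - z/z0) (since 1/z0 = -0.5):
  P(z) = (1 + 0.5 z)(1 + (0.62) z + (-0.26) z^2)
  [check: z-coef 0.62 - (-0.5) = 1.12; z^2-coef -0.26 - (-0.5)(0.62) = 0.05; z^3-coef -(-0.5)(-0.26) = -0.13.]
Remaining roots from the quadratic factor 1 + (0.62) z + (-0.26) z^2:
  Set 1 + (0.62) z + (-0.26) z^2 = 0, i.e. a z^2 + b z + c = 0 with a = -0.26, b = 0.62, c = 1.
  Discriminant D = b^2 - 4ac = (0.62)^2 - 4*(-0.26)*1 = 0.3844 - (-1.04) = 1.4244.
  D >= 0, so the roots are real: z = (-b +/- sqrt(D)) / (2a) = (-0.62 +/- 1.193482) / (-0.52).
    z_1 = (-0.62 + 1.193482) / (-0.52) = -1.1029,   |z_1| = 1.1029.
    z_2 = (-0.62 - 1.193482) / (-0.52) = 3.4875,   |z_2| = 3.4875.
Moduli of all roots: 2.0000, 1.1029, 3.4875.
All moduli strictly greater than 1? Yes.
Verdict: Stationary.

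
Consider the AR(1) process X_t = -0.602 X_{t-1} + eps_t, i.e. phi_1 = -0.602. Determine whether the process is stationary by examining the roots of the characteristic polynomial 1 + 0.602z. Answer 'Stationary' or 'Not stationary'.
\text{Stationary}

The AR(p) characteristic polynomial is P(z) = 1 + 0.602z.
Stationarity requires all roots to lie outside the unit circle, i.e. |z| > 1 for every root.
This is linear in z: 1 + (0.602) z = 0  =>  z = -1/(0.602) = -1.66113,  |z| = 1.66113.
Moduli of all roots: 1.6611.
All moduli strictly greater than 1? Yes.
Verdict: Stationary.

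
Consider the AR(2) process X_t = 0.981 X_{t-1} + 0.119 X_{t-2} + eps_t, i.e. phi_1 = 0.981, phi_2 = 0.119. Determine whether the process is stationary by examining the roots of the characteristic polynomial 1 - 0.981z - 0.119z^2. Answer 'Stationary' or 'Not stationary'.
\text{Not stationary}

The AR(p) characteristic polynomial is P(z) = 1 - 0.981z - 0.119z^2.
Stationarity requires all roots to lie outside the unit circle, i.e. |z| > 1 for every root.
Set 1 + (-0.981) z + (-0.119) z^2 = 0, i.e. a z^2 + b z + c = 0 with a = -0.119, b = -0.981, c = 1.
Discriminant D = b^2 - 4ac = (-0.981)^2 - 4*(-0.119)*1 = 0.962361 - (-0.476) = 1.438361.
D >= 0, so the roots are real: z = (-b +/- sqrt(D)) / (2a) = (0.981 +/- 1.199317) / (-0.238).
  z_1 = (0.981 + 1.199317) / (-0.238) = -9.161,   |z_1| = 9.161.
  z_2 = (0.981 - 1.199317) / (-0.238) = 0.9173,   |z_2| = 0.9173.
Moduli of all roots: 9.1610, 0.9173.
All moduli strictly greater than 1? No.
Verdict: Not stationary.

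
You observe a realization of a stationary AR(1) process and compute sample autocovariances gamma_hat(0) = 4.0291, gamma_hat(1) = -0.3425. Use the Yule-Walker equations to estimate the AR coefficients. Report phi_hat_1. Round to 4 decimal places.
\hat\phi_{1} = -0.0850

The Yule-Walker equations for an AR(p) process read, in matrix form,
  Gamma_p phi = r_p,   with   (Gamma_p)_{ij} = gamma(|i - j|),
                       (r_p)_i = gamma(i),   i,j = 1..p.
Substitute the sample gammas (Toeplitz matrix and right-hand side of size 1):
  Gamma_p = [[4.0291]]
  r_p     = [-0.3425]
With p = 1 this is the single equation gamma(0) phi_1 = gamma(1):
  phi_hat_1 = gamma(1) / gamma(0) = -0.3425 / 4.0291 = -0.0850.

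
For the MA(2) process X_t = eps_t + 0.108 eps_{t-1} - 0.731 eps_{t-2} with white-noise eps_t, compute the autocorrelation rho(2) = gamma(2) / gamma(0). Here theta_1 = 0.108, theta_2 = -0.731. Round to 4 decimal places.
\rho(2) = -0.4728

For an MA(q) process with theta_0 = 1, the autocovariance is
  gamma(k) = sigma^2 * sum_{i=0..q-k} theta_i * theta_{i+k},
and rho(k) = gamma(k) / gamma(0). Sigma^2 cancels.
  numerator   = (1)*(-0.731) = -0.731.
  denominator = (1)^2 + (0.108)^2 + (-0.731)^2 = 1.546025.
  rho(2) = -0.731 / 1.546025 = -0.4728.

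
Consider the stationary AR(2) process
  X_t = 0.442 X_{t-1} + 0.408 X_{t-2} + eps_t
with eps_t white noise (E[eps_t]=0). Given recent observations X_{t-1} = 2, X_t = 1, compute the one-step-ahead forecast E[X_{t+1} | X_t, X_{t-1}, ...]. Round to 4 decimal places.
E[X_{t+1} \mid \mathcal F_t] = 1.2580

For an AR(p) model X_t = c + sum_i phi_i X_{t-i} + eps_t, the
one-step-ahead conditional mean is
  E[X_{t+1} | X_t, ...] = c + sum_i phi_i X_{t+1-i}.
Substitute known values:
  E[X_{t+1} | ...] = (0.442) * (1) + (0.408) * (2)
                   = 1.2580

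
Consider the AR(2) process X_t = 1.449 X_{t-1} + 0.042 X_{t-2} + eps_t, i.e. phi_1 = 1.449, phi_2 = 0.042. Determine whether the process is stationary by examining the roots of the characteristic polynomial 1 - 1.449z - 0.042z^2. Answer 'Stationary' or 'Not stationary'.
\text{Not stationary}

The AR(p) characteristic polynomial is P(z) = 1 - 1.449z - 0.042z^2.
Stationarity requires all roots to lie outside the unit circle, i.e. |z| > 1 for every root.
Set 1 + (-1.449) z + (-0.042) z^2 = 0, i.e. a z^2 + b z + c = 0 with a = -0.042, b = -1.449, c = 1.
Discriminant D = b^2 - 4ac = (-1.449)^2 - 4*(-0.042)*1 = 2.099601 - (-0.168) = 2.267601.
D >= 0, so the roots are real: z = (-b +/- sqrt(D)) / (2a) = (1.449 +/- 1.505856) / (-0.084).
  z_1 = (1.449 + 1.505856) / (-0.084) = -35.1769,   |z_1| = 35.1769.
  z_2 = (1.449 - 1.505856) / (-0.084) = 0.6769,   |z_2| = 0.6769.
Moduli of all roots: 35.1769, 0.6769.
All moduli strictly greater than 1? No.
Verdict: Not stationary.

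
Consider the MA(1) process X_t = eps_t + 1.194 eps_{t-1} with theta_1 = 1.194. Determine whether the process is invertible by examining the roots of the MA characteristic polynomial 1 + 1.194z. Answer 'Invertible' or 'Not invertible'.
\text{Not invertible}

The MA(q) characteristic polynomial is P(z) = 1 + 1.194z.
Invertibility requires all roots to lie outside the unit circle, i.e. |z| > 1 for every root.
This is linear in z: 1 + (1.194) z = 0  =>  z = -1/(1.194) = -0.837521,  |z| = 0.837521.
Moduli of all roots: 0.8375.
All moduli strictly greater than 1? No.
Verdict: Not invertible.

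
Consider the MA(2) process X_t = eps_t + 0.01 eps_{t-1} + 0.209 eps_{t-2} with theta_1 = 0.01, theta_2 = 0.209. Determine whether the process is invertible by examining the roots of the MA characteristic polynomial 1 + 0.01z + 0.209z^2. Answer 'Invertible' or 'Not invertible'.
\text{Invertible}

The MA(q) characteristic polynomial is P(z) = 1 + 0.01z + 0.209z^2.
Invertibility requires all roots to lie outside the unit circle, i.e. |z| > 1 for every root.
Set 1 + (0.01) z + (0.209) z^2 = 0, i.e. a z^2 + b z + c = 0 with a = 0.209, b = 0.01, c = 1.
Discriminant D = b^2 - 4ac = (0.01)^2 - 4*(0.209)*1 = 0.0001 - (0.836) = -0.8359.
D < 0, so the roots are the complex-conjugate pair z = (-b +/- i sqrt(-D)) / (2a) = -0.0239 +/- 2.1873i.
For a conjugate pair |z|^2 = z * conj(z) = (product of roots) = c/a = 1/(0.209) = 4.784689, so |z| = sqrt(4.784689) = 2.1874 for both roots.
Moduli of all roots: 2.1874, 2.1874.
All moduli strictly greater than 1? Yes.
Verdict: Invertible.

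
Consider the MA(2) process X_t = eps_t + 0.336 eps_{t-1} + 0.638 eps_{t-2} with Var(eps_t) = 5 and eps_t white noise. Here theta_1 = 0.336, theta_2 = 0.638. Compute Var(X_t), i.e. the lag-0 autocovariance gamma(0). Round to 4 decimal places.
\gamma(0) = 7.5997

For an MA(q) process X_t = eps_t + sum_i theta_i eps_{t-i} with
Var(eps_t) = sigma^2, the variance is
  gamma(0) = sigma^2 * (1 + sum_i theta_i^2).
  sum_i theta_i^2 = (0.336)^2 + (0.638)^2 = 0.112896 + 0.407044 = 0.51994.
  gamma(0) = 5 * (1 + 0.51994) = 5 * 1.51994 = 7.5997.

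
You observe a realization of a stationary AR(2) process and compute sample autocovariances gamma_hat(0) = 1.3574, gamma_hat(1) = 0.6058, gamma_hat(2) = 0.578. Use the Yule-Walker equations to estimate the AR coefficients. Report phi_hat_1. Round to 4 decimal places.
\hat\phi_{1} = 0.3200

The Yule-Walker equations for an AR(p) process read, in matrix form,
  Gamma_p phi = r_p,   with   (Gamma_p)_{ij} = gamma(|i - j|),
                       (r_p)_i = gamma(i),   i,j = 1..p.
Substitute the sample gammas (Toeplitz matrix and right-hand side of size 2):
  Gamma_p = [[1.3574, 0.6058], [0.6058, 1.3574]]
  r_p     = [0.6058, 0.578]
Written out:
  1.3574 phi_1 + 0.6058 phi_2 = 0.6058
  0.6058 phi_1 + 1.3574 phi_2 = 0.578
Solve by Cramer's rule:
  det = gamma(0)^2 - gamma(1)^2 = (1.3574)^2 - (0.6058)^2 = 1.84253476 - 0.36699364 = 1.47554112
  phi_hat_1 = [gamma(1) gamma(0) - gamma(1) gamma(2)] / det = [(0.6058)(1.3574) - (0.6058)(0.578)] / 1.47554112 = 0.47216052 / 1.47554112 = 0.32
  phi_hat_2 = [gamma(0) gamma(2) - gamma(1)^2] / det = [(1.3574)(0.578) - (0.6058)^2] / 1.47554112 = 0.41758356 / 1.47554112 = 0.283
So phi_hat = [0.3200, 0.2830].
Therefore phi_hat_1 = 0.3200.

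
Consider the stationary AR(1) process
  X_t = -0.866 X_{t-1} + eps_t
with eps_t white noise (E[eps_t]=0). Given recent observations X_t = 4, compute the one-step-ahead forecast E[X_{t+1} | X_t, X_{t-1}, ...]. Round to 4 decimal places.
E[X_{t+1} \mid \mathcal F_t] = -3.4640

For an AR(p) model X_t = c + sum_i phi_i X_{t-i} + eps_t, the
one-step-ahead conditional mean is
  E[X_{t+1} | X_t, ...] = c + sum_i phi_i X_{t+1-i}.
Substitute known values:
  E[X_{t+1} | ...] = (-0.866) * (4)
                   = -3.4640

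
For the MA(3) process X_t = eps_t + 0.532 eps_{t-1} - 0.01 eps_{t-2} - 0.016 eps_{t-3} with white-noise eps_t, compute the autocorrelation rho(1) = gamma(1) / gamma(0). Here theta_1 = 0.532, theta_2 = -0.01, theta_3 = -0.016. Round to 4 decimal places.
\rho(1) = 0.4105

For an MA(q) process with theta_0 = 1, the autocovariance is
  gamma(k) = sigma^2 * sum_{i=0..q-k} theta_i * theta_{i+k},
and rho(k) = gamma(k) / gamma(0). Sigma^2 cancels.
  numerator   = (1)*(0.532) + (0.532)*(-0.01) + (-0.01)*(-0.016) = 0.52684.
  denominator = (1)^2 + (0.532)^2 + (-0.01)^2 + (-0.016)^2 = 1.28338.
  rho(1) = 0.52684 / 1.28338 = 0.4105.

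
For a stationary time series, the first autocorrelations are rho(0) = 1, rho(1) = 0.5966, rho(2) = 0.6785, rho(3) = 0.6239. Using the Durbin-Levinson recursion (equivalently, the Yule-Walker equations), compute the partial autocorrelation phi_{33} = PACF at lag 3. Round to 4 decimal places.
\phi_{33} = 0.2550

The PACF at lag k is phi_{kk}, the last component of the solution
to the Yule-Walker system G_k phi = r_k where
  (G_k)_{ij} = rho(|i - j|), (r_k)_i = rho(i), i,j = 1..k.
Equivalently, Durbin-Levinson gives phi_{kk} iteratively:
  phi_{11} = rho(1)
  phi_{kk} = [rho(k) - sum_{j=1..k-1} phi_{k-1,j} rho(k-j)]
            / [1 - sum_{j=1..k-1} phi_{k-1,j} rho(j)],
  phi_{k,j} = phi_{k-1,j} - phi_{kk} phi_{k-1,k-j},  j = 1..k-1.
Step k = 1:
  phi_11 = rho(1) = 0.5966.
Step k = 2:
  phi_22 = [rho(2) - phi_11 rho(1)] / [1 - phi_11 rho(1)] = [0.6785 - (0.5966)(0.5966)] / [1 - (0.5966)(0.5966)]
         = 0.32256844 / 0.64406844 = 0.500829.
  Update: phi_21 = phi_11 - phi_22 phi_11 = 0.5966 - (0.500829)(0.5966) = 0.297805.
Step k = 3:
  phi_33 = [rho(3) - phi_21 rho(2) - phi_22 rho(1)] / [1 - phi_21 rho(1) - phi_22 rho(2)]
    numerator   = 0.6239 - (0.297805)(0.6785) - (0.500829)(0.5966) = 0.12304436
    denominator = 1 - (0.297805)(0.5966) - (0.500829)(0.6785) = 0.48251667
  phi_33 = 0.12304436 / 0.48251667 = 0.255.
Therefore phi_{33} = 0.2550.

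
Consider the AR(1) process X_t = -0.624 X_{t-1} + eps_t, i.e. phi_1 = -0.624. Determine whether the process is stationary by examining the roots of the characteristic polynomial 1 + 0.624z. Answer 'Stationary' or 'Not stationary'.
\text{Stationary}

The AR(p) characteristic polynomial is P(z) = 1 + 0.624z.
Stationarity requires all roots to lie outside the unit circle, i.e. |z| > 1 for every root.
This is linear in z: 1 + (0.624) z = 0  =>  z = -1/(0.624) = -1.602564,  |z| = 1.602564.
Moduli of all roots: 1.6026.
All moduli strictly greater than 1? Yes.
Verdict: Stationary.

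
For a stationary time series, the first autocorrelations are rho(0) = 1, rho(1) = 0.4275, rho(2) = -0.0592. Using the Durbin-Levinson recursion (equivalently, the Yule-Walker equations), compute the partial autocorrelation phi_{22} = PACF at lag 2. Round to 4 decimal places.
\phi_{22} = -0.2961

The PACF at lag k is phi_{kk}, the last component of the solution
to the Yule-Walker system G_k phi = r_k where
  (G_k)_{ij} = rho(|i - j|), (r_k)_i = rho(i), i,j = 1..k.
Equivalently, Durbin-Levinson gives phi_{kk} iteratively:
  phi_{11} = rho(1)
  phi_{kk} = [rho(k) - sum_{j=1..k-1} phi_{k-1,j} rho(k-j)]
            / [1 - sum_{j=1..k-1} phi_{k-1,j} rho(j)],
  phi_{k,j} = phi_{k-1,j} - phi_{kk} phi_{k-1,k-j},  j = 1..k-1.
Step k = 1:
  phi_11 = rho(1) = 0.4275.
Step k = 2:
  phi_22 = [rho(2) - phi_11 rho(1)] / [1 - phi_11 rho(1)] = [-0.0592 - (0.4275)(0.4275)] / [1 - (0.4275)(0.4275)]
         = -0.24195625 / 0.81724375 = -0.2961.
Therefore phi_{22} = -0.2961.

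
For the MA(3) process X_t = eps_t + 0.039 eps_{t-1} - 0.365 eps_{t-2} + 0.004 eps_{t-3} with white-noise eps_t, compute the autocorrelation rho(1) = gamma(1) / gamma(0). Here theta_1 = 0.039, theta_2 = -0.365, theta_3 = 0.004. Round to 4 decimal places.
\rho(1) = 0.0205

For an MA(q) process with theta_0 = 1, the autocovariance is
  gamma(k) = sigma^2 * sum_{i=0..q-k} theta_i * theta_{i+k},
and rho(k) = gamma(k) / gamma(0). Sigma^2 cancels.
  numerator   = (1)*(0.039) + (0.039)*(-0.365) + (-0.365)*(0.004) = 0.023305.
  denominator = (1)^2 + (0.039)^2 + (-0.365)^2 + (0.004)^2 = 1.134762.
  rho(1) = 0.023305 / 1.134762 = 0.0205.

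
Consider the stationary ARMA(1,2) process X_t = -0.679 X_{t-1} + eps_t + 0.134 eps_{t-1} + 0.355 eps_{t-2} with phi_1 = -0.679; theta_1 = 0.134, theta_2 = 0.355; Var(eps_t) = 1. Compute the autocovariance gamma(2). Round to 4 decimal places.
\gamma(2) = 1.4431

Multiply the model equation by X_{t-k} and take expectations. With theta_0 = psi_0 = 1 and psi_j the MA(infinity) weights, this gives
  gamma(k) - sum_i phi_i gamma(k-i) = c_k,
  c_k = sigma^2 * sum_{j=k..q} theta_j psi_{j-k}   (c_k = 0 for k > q),
using gamma(-m) = gamma(m).
psi-weights needed (psi_j = theta_j + sum_i phi_i psi_{j-i}):
  psi_1 = theta_1 + phi_1 = 0.134 + (-0.679) = -0.545
  psi_2 = theta_2 + phi_1 psi_1 = 0.355 + (-0.679)(-0.545) = 0.725055
Right-hand sides:
  c_0 = sigma^2 (1 + theta_1 psi_1 + theta_2 psi_2) = 1 * (1 + (0.134)(-0.545) + (0.355)(0.725055)) = 1 * 1.184365 = 1.184365
  c_1 = sigma^2 (theta_1 + theta_2 psi_1) = 1 * (0.134 + (0.355)(-0.545)) = -0.059475
  c_2 = sigma^2 theta_2 = 1 * (0.355) = 0.355
Equations for k = 0 and k = 1 (AR order 1):
  gamma(0) = phi_1 gamma(1) + c_0
  gamma(1) = phi_1 gamma(0) + c_1
Substituting the second into the first: gamma(0) (1 - phi_1^2) = c_0 + phi_1 c_1, so
  gamma(0) = (c_0 + phi_1 c_1) / (1 - phi_1^2) = (1.184365 + (-0.679)(-0.059475)) / (1 - (-0.679)^2) = 1.224748 / 0.538959 = 2.272433.
  gamma(1) = phi_1 gamma(0) + c_1 = (-0.679)(2.272433) + (-0.059475) = -1.602457.
For k = 2: gamma(2) = phi_1 gamma(1) + c_2
  = (-0.679)(-1.602457) + (0.355) = 1.443068.
Therefore gamma(2) = 1.4431 (to 4 decimal places).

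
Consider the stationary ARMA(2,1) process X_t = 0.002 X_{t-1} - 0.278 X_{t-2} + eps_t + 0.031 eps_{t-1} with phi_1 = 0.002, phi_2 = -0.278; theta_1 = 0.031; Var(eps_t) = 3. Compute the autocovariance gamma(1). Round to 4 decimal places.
\gamma(1) = 0.0779

Multiply the model equation by X_{t-k} and take expectations. With theta_0 = psi_0 = 1 and psi_j the MA(infinity) weights, this gives
  gamma(k) - sum_i phi_i gamma(k-i) = c_k,
  c_k = sigma^2 * sum_{j=k..q} theta_j psi_{j-k}   (c_k = 0 for k > q),
using gamma(-m) = gamma(m).
psi-weights needed (psi_j = theta_j + sum_i phi_i psi_{j-i}):
  psi_1 = theta_1 + phi_1 = 0.031 + (0.002) = 0.033
Right-hand sides:
  c_0 = sigma^2 (1 + theta_1 psi_1) = 3 * (1 + (0.031)(0.033)) = 3 * 1.001023 = 3.003069
  c_1 = sigma^2 theta_1 = 3 * (0.031) = 0.093
  c_2 = 0
Equations for k = 0, 1, 2 (AR order 2, c_2 = 0):
  (E0) gamma(0) = phi_1 gamma(1) + phi_2 gamma(2) + c_0
  (E1) gamma(1) = phi_1 gamma(0) + phi_2 gamma(1) + c_1
  (E2) gamma(2) = phi_1 gamma(1) + phi_2 gamma(0)
From (E1): gamma(1) = A gamma(0) + B with
  A = phi_1 / (1 - phi_2) = 0.002 / 1.278 = 0.001565,   B = c_1 / (1 - phi_2) = 0.093 / 1.278 = 0.07277.
Insert (E2) into (E0): gamma(0) (1 - phi_2^2) = phi_1 (1 + phi_2) gamma(1) + c_0.
  phi_1 (1 + phi_2) = (0.002)(0.722) = 0.001444,   1 - phi_2^2 = 0.922716.
Replace gamma(1) by A gamma(0) + B and collect gamma(0):
  gamma(0) [0.922716 - (0.001444)(0.001565)] = (0.001444)(0.07277) + 3.003069
  gamma(0) * 0.922714 = 3.003174
  gamma(0) = 3.003174 / 0.922714 = 3.254719.
  gamma(1) = A gamma(0) + B = (0.001565)(3.254719) + (0.07277) = 0.077863.
Therefore gamma(1) = 0.0779 (to 4 decimal places).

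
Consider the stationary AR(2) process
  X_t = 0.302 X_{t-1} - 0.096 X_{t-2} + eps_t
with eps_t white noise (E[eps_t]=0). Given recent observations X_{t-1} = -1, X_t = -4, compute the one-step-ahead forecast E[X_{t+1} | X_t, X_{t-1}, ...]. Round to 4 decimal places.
E[X_{t+1} \mid \mathcal F_t] = -1.1120

For an AR(p) model X_t = c + sum_i phi_i X_{t-i} + eps_t, the
one-step-ahead conditional mean is
  E[X_{t+1} | X_t, ...] = c + sum_i phi_i X_{t+1-i}.
Substitute known values:
  E[X_{t+1} | ...] = (0.302) * (-4) + (-0.096) * (-1)
                   = -1.1120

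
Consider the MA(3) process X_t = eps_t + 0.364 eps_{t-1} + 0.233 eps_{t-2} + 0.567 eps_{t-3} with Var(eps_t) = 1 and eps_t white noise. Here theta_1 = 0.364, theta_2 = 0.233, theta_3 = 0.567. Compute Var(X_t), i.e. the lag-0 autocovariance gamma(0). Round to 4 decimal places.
\gamma(0) = 1.5083

For an MA(q) process X_t = eps_t + sum_i theta_i eps_{t-i} with
Var(eps_t) = sigma^2, the variance is
  gamma(0) = sigma^2 * (1 + sum_i theta_i^2).
  sum_i theta_i^2 = (0.364)^2 + (0.233)^2 + (0.567)^2 = 0.132496 + 0.054289 + 0.321489 = 0.508274.
  gamma(0) = 1 * (1 + 0.508274) = 1 * 1.508274 = 1.508274, which rounds to 1.5083.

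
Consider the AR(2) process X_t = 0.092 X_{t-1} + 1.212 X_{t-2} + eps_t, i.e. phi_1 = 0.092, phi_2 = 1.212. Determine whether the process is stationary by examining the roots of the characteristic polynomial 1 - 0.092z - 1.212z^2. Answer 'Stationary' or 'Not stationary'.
\text{Not stationary}

The AR(p) characteristic polynomial is P(z) = 1 - 0.092z - 1.212z^2.
Stationarity requires all roots to lie outside the unit circle, i.e. |z| > 1 for every root.
Set 1 + (-0.092) z + (-1.212) z^2 = 0, i.e. a z^2 + b z + c = 0 with a = -1.212, b = -0.092, c = 1.
Discriminant D = b^2 - 4ac = (-0.092)^2 - 4*(-1.212)*1 = 0.008464 - (-4.848) = 4.856464.
D >= 0, so the roots are real: z = (-b +/- sqrt(D)) / (2a) = (0.092 +/- 2.203739) / (-2.424).
  z_1 = (0.092 + 2.203739) / (-2.424) = -0.9471,   |z_1| = 0.9471.
  z_2 = (0.092 - 2.203739) / (-2.424) = 0.8712,   |z_2| = 0.8712.
Moduli of all roots: 0.9471, 0.8712.
All moduli strictly greater than 1? No.
Verdict: Not stationary.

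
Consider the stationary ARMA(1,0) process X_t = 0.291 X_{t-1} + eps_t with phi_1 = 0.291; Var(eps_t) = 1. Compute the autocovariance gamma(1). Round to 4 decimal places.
\gamma(1) = 0.3179

Multiply the model equation by X_{t-k} and take expectations. With theta_0 = psi_0 = 1 and psi_j the MA(infinity) weights, this gives
  gamma(k) - sum_i phi_i gamma(k-i) = c_k,
  c_k = sigma^2 * sum_{j=k..q} theta_j psi_{j-k}   (c_k = 0 for k > q),
using gamma(-m) = gamma(m).
Pure AR (q = 0): c_0 = sigma^2 = 1, c_k = 0 for k >= 1.
Equations for k = 0 and k = 1 (AR order 1):
  gamma(0) = phi_1 gamma(1) + c_0
  gamma(1) = phi_1 gamma(0) + c_1
Substituting the second into the first: gamma(0) (1 - phi_1^2) = c_0 + phi_1 c_1, so
  gamma(0) = c_0 / (1 - phi_1^2) = 1 / (1 - (0.291)^2) = 1 / 0.915319 = 1.092515.
  gamma(1) = phi_1 gamma(0) = (0.291)(1.092515) = 0.317922.
Therefore gamma(1) = 0.3179 (to 4 decimal places).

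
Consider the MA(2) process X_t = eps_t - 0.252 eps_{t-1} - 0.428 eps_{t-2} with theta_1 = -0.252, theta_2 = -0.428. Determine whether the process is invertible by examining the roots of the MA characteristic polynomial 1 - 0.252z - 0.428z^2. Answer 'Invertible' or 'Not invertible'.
\text{Invertible}

The MA(q) characteristic polynomial is P(z) = 1 - 0.252z - 0.428z^2.
Invertibility requires all roots to lie outside the unit circle, i.e. |z| > 1 for every root.
Set 1 + (-0.252) z + (-0.428) z^2 = 0, i.e. a z^2 + b z + c = 0 with a = -0.428, b = -0.252, c = 1.
Discriminant D = b^2 - 4ac = (-0.252)^2 - 4*(-0.428)*1 = 0.063504 - (-1.712) = 1.775504.
D >= 0, so the roots are real: z = (-b +/- sqrt(D)) / (2a) = (0.252 +/- 1.33248) / (-0.856).
  z_1 = (0.252 + 1.33248) / (-0.856) = -1.851,   |z_1| = 1.851.
  z_2 = (0.252 - 1.33248) / (-0.856) = 1.2622,   |z_2| = 1.2622.
Moduli of all roots: 1.8510, 1.2622.
All moduli strictly greater than 1? Yes.
Verdict: Invertible.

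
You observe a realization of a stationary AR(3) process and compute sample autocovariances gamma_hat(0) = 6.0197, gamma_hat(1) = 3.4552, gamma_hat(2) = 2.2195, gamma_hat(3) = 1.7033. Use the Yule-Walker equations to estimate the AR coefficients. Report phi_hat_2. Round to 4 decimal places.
\hat\phi_{2} = 0.0180

The Yule-Walker equations for an AR(p) process read, in matrix form,
  Gamma_p phi = r_p,   with   (Gamma_p)_{ij} = gamma(|i - j|),
                       (r_p)_i = gamma(i),   i,j = 1..p.
Substitute the sample gammas (Toeplitz matrix and right-hand side of size 3):
  Gamma_p = [[6.0197, 3.4552, 2.2195], [3.4552, 6.0197, 3.4552], [2.2195, 3.4552, 6.0197]]
  r_p     = [3.4552, 2.2195, 1.7033]
Written out (R1..R3):
  (R1) 6.0197 phi_1 + 3.4552 phi_2 + 2.2195 phi_3 = 3.4552
  (R2) 3.4552 phi_1 + 6.0197 phi_2 + 3.4552 phi_3 = 2.2195
  (R3) 2.2195 phi_1 + 3.4552 phi_2 + 6.0197 phi_3 = 1.7033
Gaussian elimination:
  R2 <- R2 - (3.4552/6.0197) R1 = R2 - (0.573982) R1:  4.036477 phi_2 + 2.181247 phi_3 = 0.236277
  R3 <- R3 - (2.2195/6.0197) R1 = R3 - (0.368706) R1:  2.181247 phi_2 + 5.201357 phi_3 = 0.429347
  R3 <- R3 - (2.181247/4.036477) R2 = R3 - (0.540384) R2:  4.022646 phi_3 = 0.301666
Back-substitution:
  phi_hat_3 = 0.301666 / 4.022646 = 0.074992
  phi_hat_2 = (0.236277 - (2.181247)(0.074992)) / 4.036477 = 0.018011
  phi_hat_1 = (3.4552 - (3.4552)(0.018011) - (2.2195)(0.074992)) / 6.0197 = 0.535994
So phi_hat = [0.5360, 0.0180, 0.0750].
Therefore phi_hat_2 = 0.0180.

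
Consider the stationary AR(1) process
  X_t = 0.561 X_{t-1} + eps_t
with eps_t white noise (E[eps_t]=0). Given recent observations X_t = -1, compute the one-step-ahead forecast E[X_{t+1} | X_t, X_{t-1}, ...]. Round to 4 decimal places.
E[X_{t+1} \mid \mathcal F_t] = -0.5610

For an AR(p) model X_t = c + sum_i phi_i X_{t-i} + eps_t, the
one-step-ahead conditional mean is
  E[X_{t+1} | X_t, ...] = c + sum_i phi_i X_{t+1-i}.
Substitute known values:
  E[X_{t+1} | ...] = (0.561) * (-1)
                   = -0.5610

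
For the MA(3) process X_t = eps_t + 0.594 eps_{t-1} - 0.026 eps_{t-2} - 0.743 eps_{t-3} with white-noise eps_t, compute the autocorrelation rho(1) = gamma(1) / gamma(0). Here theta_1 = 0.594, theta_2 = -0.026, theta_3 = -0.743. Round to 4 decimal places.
\rho(1) = 0.3138

For an MA(q) process with theta_0 = 1, the autocovariance is
  gamma(k) = sigma^2 * sum_{i=0..q-k} theta_i * theta_{i+k},
and rho(k) = gamma(k) / gamma(0). Sigma^2 cancels.
  numerator   = (1)*(0.594) + (0.594)*(-0.026) + (-0.026)*(-0.743) = 0.597874.
  denominator = (1)^2 + (0.594)^2 + (-0.026)^2 + (-0.743)^2 = 1.905561.
  rho(1) = 0.597874 / 1.905561 = 0.3138.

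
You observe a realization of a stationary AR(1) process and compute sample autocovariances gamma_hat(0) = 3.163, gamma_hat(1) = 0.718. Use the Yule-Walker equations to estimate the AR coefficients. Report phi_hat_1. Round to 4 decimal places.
\hat\phi_{1} = 0.2270

The Yule-Walker equations for an AR(p) process read, in matrix form,
  Gamma_p phi = r_p,   with   (Gamma_p)_{ij} = gamma(|i - j|),
                       (r_p)_i = gamma(i),   i,j = 1..p.
Substitute the sample gammas (Toeplitz matrix and right-hand side of size 1):
  Gamma_p = [[3.163]]
  r_p     = [0.718]
With p = 1 this is the single equation gamma(0) phi_1 = gamma(1):
  phi_hat_1 = gamma(1) / gamma(0) = 0.718 / 3.163 = 0.2270.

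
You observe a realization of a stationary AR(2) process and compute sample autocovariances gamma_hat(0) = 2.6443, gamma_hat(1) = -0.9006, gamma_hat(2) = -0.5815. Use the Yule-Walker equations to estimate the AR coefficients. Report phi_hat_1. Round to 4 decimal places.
\hat\phi_{1} = -0.4700

The Yule-Walker equations for an AR(p) process read, in matrix form,
  Gamma_p phi = r_p,   with   (Gamma_p)_{ij} = gamma(|i - j|),
                       (r_p)_i = gamma(i),   i,j = 1..p.
Substitute the sample gammas (Toeplitz matrix and right-hand side of size 2):
  Gamma_p = [[2.6443, -0.9006], [-0.9006, 2.6443]]
  r_p     = [-0.9006, -0.5815]
Written out:
  2.6443 phi_1 - 0.9006 phi_2 = -0.9006
  -0.9006 phi_1 + 2.6443 phi_2 = -0.5815
Solve by Cramer's rule:
  det = gamma(0)^2 - gamma(1)^2 = (2.6443)^2 - (-0.9006)^2 = 6.99232249 - 0.81108036 = 6.18124213
  phi_hat_1 = [gamma(1) gamma(0) - gamma(1) gamma(2)] / det = [(-0.9006)(2.6443) - (-0.9006)(-0.5815)] / 6.18124213 = -2.90515548 / 6.18124213 = -0.47
  phi_hat_2 = [gamma(0) gamma(2) - gamma(1)^2] / det = [(2.6443)(-0.5815) - (-0.9006)^2] / 6.18124213 = -2.34874081 / 6.18124213 = -0.38
So phi_hat = [-0.4700, -0.3800].
Therefore phi_hat_1 = -0.4700.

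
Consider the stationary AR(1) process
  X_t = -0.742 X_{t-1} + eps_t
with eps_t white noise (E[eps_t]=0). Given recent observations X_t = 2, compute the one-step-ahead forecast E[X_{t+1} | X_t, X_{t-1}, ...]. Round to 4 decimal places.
E[X_{t+1} \mid \mathcal F_t] = -1.4840

For an AR(p) model X_t = c + sum_i phi_i X_{t-i} + eps_t, the
one-step-ahead conditional mean is
  E[X_{t+1} | X_t, ...] = c + sum_i phi_i X_{t+1-i}.
Substitute known values:
  E[X_{t+1} | ...] = (-0.742) * (2)
                   = -1.4840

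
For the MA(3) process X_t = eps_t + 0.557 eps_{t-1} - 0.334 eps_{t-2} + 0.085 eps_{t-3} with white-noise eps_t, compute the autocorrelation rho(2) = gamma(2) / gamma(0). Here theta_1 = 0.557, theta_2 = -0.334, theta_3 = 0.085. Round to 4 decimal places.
\rho(2) = -0.2006

For an MA(q) process with theta_0 = 1, the autocovariance is
  gamma(k) = sigma^2 * sum_{i=0..q-k} theta_i * theta_{i+k},
and rho(k) = gamma(k) / gamma(0). Sigma^2 cancels.
  numerator   = (1)*(-0.334) + (0.557)*(0.085) = -0.286655.
  denominator = (1)^2 + (0.557)^2 + (-0.334)^2 + (0.085)^2 = 1.42903.
  rho(2) = -0.286655 / 1.42903 = -0.2006.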